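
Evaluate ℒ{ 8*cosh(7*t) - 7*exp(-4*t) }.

8*s/(s^2 - 49) - 7/(s + 4)

By linearity of the Laplace transform, transform each term separately.
(8)·[L{cosh(7t)} = s/(s^2 - 49)]; (-7)·[L{e^(-4t)} = 1/(s + 4)].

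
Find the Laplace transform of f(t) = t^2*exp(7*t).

L{e^(7t)} = 1/(s - 7).
Then apply L{t^2·g(t)} = (-1)^2 d^2/ds^2[G(s)] with G(s) = 1/(s - 7):
differentiating 2 times and applying the sign gives 2/(s - 7)^3.

2/(s - 7)^3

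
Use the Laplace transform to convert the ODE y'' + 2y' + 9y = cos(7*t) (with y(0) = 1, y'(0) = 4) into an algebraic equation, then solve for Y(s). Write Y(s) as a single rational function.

Apply the Laplace transform to the equation.
The derivative rules (L{y''} = s^2 Y - s·y(0) - y'(0) and L{y'} = sY - y(0), with y(0) = 1, y'(0) = 4) turn the left side into (s^2 + 2*s + 9)Y - (s + 6).
The right side is L{cos(7*t)} = s/(s^2 + 49).
So (s^2 + 2*s + 9)Y = s/(s^2 + 49) + (s + 6).
Solve for Y(s) and write it as one ratio of polynomials.

Y(s) = (s^3 + 6*s^2 + 50*s + 294)/(s^4 + 2*s^3 + 58*s^2 + 98*s + 441)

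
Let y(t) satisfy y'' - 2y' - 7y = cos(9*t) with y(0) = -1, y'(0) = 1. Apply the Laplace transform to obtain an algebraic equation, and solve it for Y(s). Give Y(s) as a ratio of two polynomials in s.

Take the Laplace transform of both sides.
With L{y''} = s^2 Y - s·y(0) - y'(0) and L{y'} = sY - y(0), with y(0) = -1, y'(0) = 1: the LHS transforms to (s^2 - 2*s - 7)Y - (-s + 3).
The right side is L{cos(9*t)} = s/(s^2 + 81).
So (s^2 - 2*s - 7)Y = s/(s^2 + 81) + (-s + 3).
Isolate Y and clear denominators.

Y(s) = (-s^3 + 3*s^2 - 80*s + 243)/(s^4 - 2*s^3 + 74*s^2 - 162*s - 567)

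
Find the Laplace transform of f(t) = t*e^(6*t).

(s - 6)^(-2)

L{e^(6t)} = 1/(s - 6).
Then apply L{t·g(t)} = -d/ds[H(s)] with H(s) = 1/(s - 6):
differentiating 1 time and applying the sign gives (s - 6)^(-2).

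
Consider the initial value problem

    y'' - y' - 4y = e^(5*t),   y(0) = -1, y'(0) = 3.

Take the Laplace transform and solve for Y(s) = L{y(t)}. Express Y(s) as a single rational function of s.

Laplace-transform each side.
Using L{y''} = s^2 Y - s·y(0) - y'(0) and L{y'} = sY - y(0), with y(0) = -1, y'(0) = 3, the left side becomes (s^2 - s - 4)Y - (-s + 4).
The right side is L{e^(5*t)} = 1/(s - 5).
So (s^2 - s - 4)Y = 1/(s - 5) + (-s + 4).
Solve for Y(s) and write it as one ratio of polynomials.

Y(s) = (-s^2 + 9*s - 19)/(s^3 - 6*s^2 + s + 20)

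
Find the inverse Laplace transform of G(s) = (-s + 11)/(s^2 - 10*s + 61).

Complete the square in the denominator: s^2 - 10*s + 61 = (s - 5)^2 + 6^2.
Split the numerator to match: -s + 11 = -1·(s - 5) + 1·6.
Invert each term: -1·(s - 5)/((s - 5)^2 + 36) ↔ -e^(5t)cos(6t); 1·6/((s - 5)^2 + 36) ↔ e^(5t)sin(6t).

exp(5*t)*sin(6*t) - exp(5*t)*cos(6*t)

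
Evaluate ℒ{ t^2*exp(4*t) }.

2/(s - 4)^3

L{e^(4t)} = 1/(s - 4).
Then apply L{t^2·g(t)} = (-1)^2 d^2/ds^2[G(s)] with G(s) = 1/(s - 4):
differentiating 2 times and applying the sign gives 2/(s - 4)^3.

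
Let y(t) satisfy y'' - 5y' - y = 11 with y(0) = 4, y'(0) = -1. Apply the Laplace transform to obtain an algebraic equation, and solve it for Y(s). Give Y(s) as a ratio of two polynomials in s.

Laplace-transform each side.
Using L{y''} = s^2 Y - s·y(0) - y'(0) and L{y'} = sY - y(0), with y(0) = 4, y'(0) = -1, the left side becomes (s^2 - 5*s - 1)Y - (4*s - 21).
The right side is L{11} = 11/s.
So (s^2 - 5*s - 1)Y = 11/s + (4*s - 21).
Isolate Y and clear denominators.

Y(s) = (4*s^2 - 21*s + 11)/(s^3 - 5*s^2 - s)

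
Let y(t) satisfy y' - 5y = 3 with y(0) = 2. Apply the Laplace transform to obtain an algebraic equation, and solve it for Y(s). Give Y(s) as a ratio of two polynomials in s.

Y(s) = (2*s + 3)/(s^2 - 5*s)

Take the Laplace transform of both sides.
The derivative rules (L{y'} = sY - y(0) = sY - 2) turn the left side into (s - 5)Y - (2).
The right side is L{3} = 3/s.
So (s - 5)Y = 3/s + (2).
Divide through and combine into a single rational function.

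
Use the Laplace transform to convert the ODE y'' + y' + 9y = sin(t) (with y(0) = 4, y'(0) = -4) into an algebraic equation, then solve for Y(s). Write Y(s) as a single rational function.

Apply the Laplace transform to the equation.
With L{y''} = s^2 Y - s·y(0) - y'(0) and L{y'} = sY - y(0), with y(0) = 4, y'(0) = -4: the LHS transforms to (s^2 + s + 9)Y - (4*s).
The right side is L{sin(t)} = 1/(s^2 + 1).
So (s^2 + s + 9)Y = 1/(s^2 + 1) + (4*s).
Divide through and combine into a single rational function.

Y(s) = (4*s^3 + 4*s + 1)/(s^4 + s^3 + 10*s^2 + s + 9)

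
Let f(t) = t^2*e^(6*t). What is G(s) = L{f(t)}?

L{e^(6t)} = 1/(s - 6).
Then apply L{t^2·g(t)} = (-1)^2 d^2/ds^2[H(s)] with H(s) = 1/(s - 6):
differentiating 2 times and applying the sign gives 2/(s - 6)^3.

G(s) = 2/(s - 6)^3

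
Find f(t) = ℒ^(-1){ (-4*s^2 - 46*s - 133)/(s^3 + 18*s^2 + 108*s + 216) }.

Factor the denominator: s^3 + 18*s^2 + 108*s + 216 = (s + 6)^3.
Partial fraction decomposition gives [-4/(s + 6)] + [2/(s + 6)^2] + [-1/(s + 6)^3].
Invert each term: -4/(s + 6) ↔ -4e^(-6t); 2/(s + 6)^2 ↔ 2t·e^(-6t); -1/(s + 6)^3 ↔ (-1/2)t^2·e^(-6t).

f(t) = -t^2*exp(-6*t)/2 + 2*t*exp(-6*t) - 4*exp(-6*t)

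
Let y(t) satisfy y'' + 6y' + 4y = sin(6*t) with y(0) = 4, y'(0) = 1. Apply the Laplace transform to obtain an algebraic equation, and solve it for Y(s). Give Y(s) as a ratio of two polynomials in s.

Y(s) = (4*s^3 + 25*s^2 + 144*s + 906)/(s^4 + 6*s^3 + 40*s^2 + 216*s + 144)

Take the Laplace transform of both sides.
With L{y''} = s^2 Y - s·y(0) - y'(0) and L{y'} = sY - y(0), with y(0) = 4, y'(0) = 1: the LHS transforms to (s^2 + 6*s + 4)Y - (4*s + 25).
The right side is L{sin(6*t)} = 6/(s^2 + 36).
So (s^2 + 6*s + 4)Y = 6/(s^2 + 36) + (4*s + 25).
Solve for Y(s) and write it as one ratio of polynomials.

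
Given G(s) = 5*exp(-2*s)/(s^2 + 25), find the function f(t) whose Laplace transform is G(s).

The factor e^(-2s) signals a time shift by c = 2 (second shifting theorem).
L{sin(5t)} = 5/(s^2 + 25), so L^-1{5/(s^2 + 25)} = sin(5*t).
Hence the inverse is u(t - 2) times that function evaluated at t - 2.

f(t) = Heaviside(t - 2)*(sin(5*t - 10))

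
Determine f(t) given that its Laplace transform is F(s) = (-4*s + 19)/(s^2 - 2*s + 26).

f(t) = 3*exp(t)*sin(5*t) - 4*exp(t)*cos(5*t)

Complete the square in the denominator: s^2 - 2*s + 26 = (s - 1)^2 + 5^2.
Split the numerator to match: -4*s + 19 = -4·(s - 1) + 3·5.
Invert each term: -4·(s - 1)/((s - 1)^2 + 25) ↔ -4e^(t)cos(5t); 3·5/((s - 1)^2 + 25) ↔ 3e^(t)sin(5t).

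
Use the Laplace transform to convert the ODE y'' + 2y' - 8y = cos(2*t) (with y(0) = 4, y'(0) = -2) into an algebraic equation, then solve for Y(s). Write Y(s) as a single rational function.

Y(s) = (4*s^3 + 6*s^2 + 17*s + 24)/(s^4 + 2*s^3 - 4*s^2 + 8*s - 32)

Laplace-transform each side.
Using L{y''} = s^2 Y - s·y(0) - y'(0) and L{y'} = sY - y(0), with y(0) = 4, y'(0) = -2, the left side becomes (s^2 + 2*s - 8)Y - (4*s + 6).
The right side is L{cos(2*t)} = s/(s^2 + 4).
So (s^2 + 2*s - 8)Y = s/(s^2 + 4) + (4*s + 6).
Divide through and combine into a single rational function.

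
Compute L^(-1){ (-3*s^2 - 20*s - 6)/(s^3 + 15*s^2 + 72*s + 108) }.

Factor the denominator: s^3 + 15*s^2 + 72*s + 108 = (s + 3)*(s + 6)^2.
Partial fraction decomposition gives [-6/(s + 6)] + [-2/(s + 6)^2] + [3/(s + 3)].
Invert each term: -6/(s + 6) ↔ -6e^(-6t); -2/(s + 6)^2 ↔ -2t·e^(-6t); 3/(s + 3) ↔ 3e^(-3t).

-2*t*exp(-6*t) + 3*exp(-3*t) - 6*exp(-6*t)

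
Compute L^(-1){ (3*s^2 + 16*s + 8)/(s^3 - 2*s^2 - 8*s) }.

Factor the denominator: s^3 - 2*s^2 - 8*s = s*(s - 4)*(s + 2).
Partial fraction decomposition gives [-1/(s + 2)] + [5/(s - 4)] + [-1/s].
Invert each term: -1/(s + 2) ↔ -e^(-2t); 5/(s - 4) ↔ 5e^(4t); -1/(s - 0) ↔ -e^(0t).

5*exp(4*t) - 1 - exp(-2*t)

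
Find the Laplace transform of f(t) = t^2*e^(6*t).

L{e^(6t)} = 1/(s - 6).
Then apply L{t^2·g(t)} = (-1)^2 d^2/ds^2[G(s)] with G(s) = 1/(s - 6):
differentiating 2 times and applying the sign gives 2/(s - 6)^3.

2/(s - 6)^3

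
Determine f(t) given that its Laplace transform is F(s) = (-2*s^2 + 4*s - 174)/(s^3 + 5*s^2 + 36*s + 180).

Factor the denominator: s^3 + 5*s^2 + 36*s + 180 = (s + 5)*(s^2 + 36).
Partial fraction decomposition gives [-4/(s + 5)] + [2*s/(s^2 + 36)] + [-6/(s^2 + 36)].
Invert each term: -4/(s + 5) ↔ -4e^(-5t); 2·s/(s^2 + 36) ↔ 2cos(6t); -1·6/(s^2 + 36) ↔ -sin(6t).

f(t) = -sin(6*t) + 2*cos(6*t) - 4*exp(-5*t)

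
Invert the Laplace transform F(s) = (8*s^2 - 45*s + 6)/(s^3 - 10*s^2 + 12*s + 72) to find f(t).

f(t) = 3*t*exp(6*t) + 6*exp(6*t) + 2*exp(-2*t)

Factor the denominator: s^3 - 10*s^2 + 12*s + 72 = (s - 6)^2*(s + 2).
Partial fraction decomposition gives [6/(s - 6)] + [3/(s - 6)^2] + [2/(s + 2)].
Invert each term: 6/(s - 6) ↔ 6e^(6t); 3/(s - 6)^2 ↔ 3t·e^(6t); 2/(s + 2) ↔ 2e^(-2t).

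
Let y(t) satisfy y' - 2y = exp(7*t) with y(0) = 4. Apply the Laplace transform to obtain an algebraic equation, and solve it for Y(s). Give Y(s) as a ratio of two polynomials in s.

Apply the Laplace transform to the equation.
The derivative rules (L{y'} = sY - y(0) = sY - 4) turn the left side into (s - 2)Y - (4).
The right side is L{exp(7*t)} = 1/(s - 7).
So (s - 2)Y = 1/(s - 7) + (4).
Isolate Y and clear denominators.

Y(s) = (4*s - 27)/(s^2 - 9*s + 14)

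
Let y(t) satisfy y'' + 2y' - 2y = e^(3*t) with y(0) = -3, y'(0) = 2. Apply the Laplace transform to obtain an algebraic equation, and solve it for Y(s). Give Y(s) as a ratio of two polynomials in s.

Y(s) = (-3*s^2 + 5*s + 13)/(s^3 - s^2 - 8*s + 6)

Take the Laplace transform of both sides.
Using L{y''} = s^2 Y - s·y(0) - y'(0) and L{y'} = sY - y(0), with y(0) = -3, y'(0) = 2, the left side becomes (s^2 + 2*s - 2)Y - (-3*s - 4).
The right side is L{e^(3*t)} = 1/(s - 3).
So (s^2 + 2*s - 2)Y = 1/(s - 3) + (-3*s - 4).
Divide through and combine into a single rational function.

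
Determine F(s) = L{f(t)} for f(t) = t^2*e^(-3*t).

L{e^(-3t)} = 1/(s + 3).
Then apply L{t^2·g(t)} = (-1)^2 d^2/ds^2[G(s)] with G(s) = 1/(s + 3):
differentiating 2 times and applying the sign gives 2/(s + 3)^3.

F(s) = 2/(s + 3)^3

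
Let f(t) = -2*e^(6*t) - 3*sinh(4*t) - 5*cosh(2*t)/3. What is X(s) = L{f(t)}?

X(s) = -5*s/(3*(s^2 - 4)) - 12/(s^2 - 16) - 2/(s - 6)

Apply the Laplace transform termwise.
(-3)·[L{sinh(4t)} = 4/(s^2 - 16)]; (-2)·[L{e^(6t)} = 1/(s - 6)]; (-5/3)·[L{cosh(2t)} = s/(s^2 - 4)].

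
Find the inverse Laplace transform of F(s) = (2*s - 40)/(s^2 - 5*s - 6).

Factor the denominator: s^2 - 5*s - 6 = (s - 6)*(s + 1).
Partial fraction decomposition gives [-4/(s - 6)] + [6/(s + 1)].
Invert each term: -4/(s - 6) ↔ -4e^(6t); 6/(s + 1) ↔ 6e^(-t).

-4*exp(6*t) + 6*exp(-t)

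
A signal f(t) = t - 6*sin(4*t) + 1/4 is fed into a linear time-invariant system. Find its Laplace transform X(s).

The transform is linear, so treat each term independently.
(-6)·[L{sin(4t)} = 4/(s^2 + 16)]; L{t} = 1!/s^2 = 1/s^2; L{1/4} = (1/4)/s.

X(s) = -24/(s^2 + 16) + 1/(4*s) + s^(-2)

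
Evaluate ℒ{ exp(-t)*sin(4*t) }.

L{sin(4t)} = 4/(s^2 + 16).
By the first shifting theorem, multiplying by e^(-t) replaces s with s + 1.

4/((s + 1)^2 + 16)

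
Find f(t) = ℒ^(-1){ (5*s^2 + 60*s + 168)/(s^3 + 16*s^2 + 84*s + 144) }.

Factor the denominator: s^3 + 16*s^2 + 84*s + 144 = (s + 4)*(s + 6)^2.
Partial fraction decomposition gives [3/(s + 6)] + [6/(s + 6)^2] + [2/(s + 4)].
Invert each term: 3/(s + 6) ↔ 3e^(-6t); 6/(s + 6)^2 ↔ 6t·e^(-6t); 2/(s + 4) ↔ 2e^(-4t).

f(t) = 6*t*exp(-6*t) + 2*exp(-4*t) + 3*exp(-6*t)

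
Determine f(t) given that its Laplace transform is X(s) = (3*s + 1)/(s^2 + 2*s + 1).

f(t) = -2*t*exp(-t) + 3*exp(-t)

Factor the denominator: s^2 + 2*s + 1 = (s + 1)^2.
Partial fraction decomposition gives [3/(s + 1)] + [-2/(s + 1)^2].
Invert each term: 3/(s + 1) ↔ 3e^(-t); -2/(s + 1)^2 ↔ -2t·e^(-t).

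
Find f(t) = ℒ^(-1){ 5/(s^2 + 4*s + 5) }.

f(t) = 5*exp(-2*t)*sin(t)

Rewrite the denominator: s^2 + 4*s + 5 = (s + 2)^2 + 1.
The form in (s + 2) signals a first-shifting-theorem factor e^(-2t).
Since L{sin(t)} = 1/(s^2 + 1), the inverse is exp(-2*t)*sin(t), scaled by 5.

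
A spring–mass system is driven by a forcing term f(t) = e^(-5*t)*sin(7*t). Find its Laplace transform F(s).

L{sin(7t)} = 7/(s^2 + 49).
By the first shifting theorem, multiplying by e^(-5t) replaces s with s + 5.

F(s) = 7/((s + 5)^2 + 49)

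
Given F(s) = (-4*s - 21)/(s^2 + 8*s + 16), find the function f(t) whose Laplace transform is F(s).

f(t) = -5*t*exp(-4*t) - 4*exp(-4*t)

Factor the denominator: s^2 + 8*s + 16 = (s + 4)^2.
Partial fraction decomposition gives [-4/(s + 4)] + [-5/(s + 4)^2].
Invert each term: -4/(s + 4) ↔ -4e^(-4t); -5/(s + 4)^2 ↔ -5t·e^(-4t).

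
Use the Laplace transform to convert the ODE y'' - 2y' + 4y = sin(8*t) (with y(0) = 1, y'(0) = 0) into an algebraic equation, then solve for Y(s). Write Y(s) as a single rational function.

Y(s) = (s^3 - 2*s^2 + 64*s - 120)/(s^4 - 2*s^3 + 68*s^2 - 128*s + 256)

Take the Laplace transform of both sides.
The derivative rules (L{y''} = s^2 Y - s·y(0) - y'(0) and L{y'} = sY - y(0), with y(0) = 1, y'(0) = 0) turn the left side into (s^2 - 2*s + 4)Y - (s - 2).
The right side is L{sin(8*t)} = 8/(s^2 + 64).
So (s^2 - 2*s + 4)Y = 8/(s^2 + 64) + (s - 2).
Solve for Y(s) and write it as one ratio of polynomials.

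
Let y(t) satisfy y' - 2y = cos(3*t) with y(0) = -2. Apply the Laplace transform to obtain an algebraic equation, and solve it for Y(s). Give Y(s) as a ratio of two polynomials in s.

Y(s) = (-2*s^2 + s - 18)/(s^3 - 2*s^2 + 9*s - 18)

Apply the Laplace transform to the equation.
With L{y'} = sY - y(0) = sY - (-2): the LHS transforms to (s - 2)Y - (-2).
The right side is L{cos(3*t)} = s/(s^2 + 9).
So (s - 2)Y = s/(s^2 + 9) + (-2).
Solve for Y(s) and write it as one ratio of polynomials.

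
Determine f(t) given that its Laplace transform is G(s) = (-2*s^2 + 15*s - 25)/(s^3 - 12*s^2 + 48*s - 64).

f(t) = 3*t^2*exp(4*t)/2 - t*exp(4*t) - 2*exp(4*t)

Factor the denominator: s^3 - 12*s^2 + 48*s - 64 = (s - 4)^3.
Partial fraction decomposition gives [-2/(s - 4)] + [-1/(s - 4)^2] + [3/(s - 4)^3].
Invert each term: -2/(s - 4) ↔ -2e^(4t); -1/(s - 4)^2 ↔ -t·e^(4t); 3/(s - 4)^3 ↔ (3/2)t^2·e^(4t).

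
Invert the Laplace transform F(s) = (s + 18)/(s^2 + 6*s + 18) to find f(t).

f(t) = 5*exp(-3*t)*sin(3*t) + exp(-3*t)*cos(3*t)

Complete the square in the denominator: s^2 + 6*s + 18 = (s + 3)^2 + 3^2.
Split the numerator to match: s + 18 = 1·(s + 3) + 5·3.
Invert each term: 1·(s + 3)/((s + 3)^2 + 9) ↔ e^(-3t)cos(3t); 5·3/((s + 3)^2 + 9) ↔ 5e^(-3t)sin(3t).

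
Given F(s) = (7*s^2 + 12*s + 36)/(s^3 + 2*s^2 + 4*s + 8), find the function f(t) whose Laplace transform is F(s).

f(t) = 4*sin(2*t) + 2*cos(2*t) + 5*exp(-2*t)

Factor the denominator: s^3 + 2*s^2 + 4*s + 8 = (s + 2)*(s^2 + 4).
Partial fraction decomposition gives [5/(s + 2)] + [2*s/(s^2 + 4)] + [8/(s^2 + 4)].
Invert each term: 5/(s + 2) ↔ 5e^(-2t); 2·s/(s^2 + 4) ↔ 2cos(2t); 4·2/(s^2 + 4) ↔ 4sin(2t).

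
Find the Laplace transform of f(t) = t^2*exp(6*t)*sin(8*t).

L{sin(8t)} = 8/(s^2 + 64).
Multiplying by e^(6t) shifts s → s - 6, so L{exp(6*t)*sin(8*t)} = 8/((s - 6)^2 + 64).
Then apply L{t^2·g(t)} = (-1)^2 d^2/ds^2[H(s)] with H(s) = 8/((s - 6)^2 + 64):
differentiating 2 times and applying the sign gives 16*(3*s^2 - 36*s + 44)/(s^2 - 12*s + 100)^3.

16*(3*s^2 - 36*s + 44)/(s^2 - 12*s + 100)^3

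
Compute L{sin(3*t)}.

3/(s^2 + 9)

L{sin(3t)} = 3/(s^2 + 9).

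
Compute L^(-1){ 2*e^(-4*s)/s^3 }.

The factor e^(-4s) signals a time shift by c = 4 (second shifting theorem).
L{t^2} = 2!/s^3 = 2/s^3, so L^-1{2/s^3} = t^2.
Hence the inverse is u(t - 4) times that function evaluated at t - 4.

Heaviside(t - 4)*((t - 4)^2)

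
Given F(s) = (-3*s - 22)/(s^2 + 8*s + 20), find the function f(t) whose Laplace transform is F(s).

f(t) = -5*exp(-4*t)*sin(2*t) - 3*exp(-4*t)*cos(2*t)

Complete the square in the denominator: s^2 + 8*s + 20 = (s + 4)^2 + 2^2.
Split the numerator to match: -3*s - 22 = -3·(s + 4) - 5·2.
Invert each term: -3·(s + 4)/((s + 4)^2 + 4) ↔ -3e^(-4t)cos(2t); -5·2/((s + 4)^2 + 4) ↔ -5e^(-4t)sin(2t).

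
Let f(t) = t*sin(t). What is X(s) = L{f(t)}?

X(s) = 2*s/(s^2 + 1)^2

L{sin(t)} = 1/(s^2 + 1).
Then apply L{t·g(t)} = -d/ds[G(s)] with G(s) = 1/(s^2 + 1):
differentiating 1 time and applying the sign gives 2*s/(s^2 + 1)^2.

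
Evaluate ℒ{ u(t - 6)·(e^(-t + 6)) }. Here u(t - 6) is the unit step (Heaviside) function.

By the second shifting theorem, L{u(t - c)·g(t - c)} = e^(-cs)·G(s) with c = 6 and G(s) = L{g(t)}.
L{e^(-t)} = 1/(s + 1).

exp(-6*s)/(s + 1)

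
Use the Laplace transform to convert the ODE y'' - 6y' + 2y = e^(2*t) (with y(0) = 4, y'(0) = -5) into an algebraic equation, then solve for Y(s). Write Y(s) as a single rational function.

Y(s) = (4*s^2 - 37*s + 59)/(s^3 - 8*s^2 + 14*s - 4)

Take the Laplace transform of both sides.
With L{y''} = s^2 Y - s·y(0) - y'(0) and L{y'} = sY - y(0), with y(0) = 4, y'(0) = -5: the LHS transforms to (s^2 - 6*s + 2)Y - (4*s - 29).
The right side is L{e^(2*t)} = 1/(s - 2).
So (s^2 - 6*s + 2)Y = 1/(s - 2) + (4*s - 29).
Divide through and combine into a single rational function.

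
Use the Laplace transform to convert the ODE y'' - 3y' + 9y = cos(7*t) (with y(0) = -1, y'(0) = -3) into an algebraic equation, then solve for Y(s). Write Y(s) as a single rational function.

Take the Laplace transform of both sides.
Using L{y''} = s^2 Y - s·y(0) - y'(0) and L{y'} = sY - y(0), with y(0) = -1, y'(0) = -3, the left side becomes (s^2 - 3*s + 9)Y - (-s).
The right side is L{cos(7*t)} = s/(s^2 + 49).
So (s^2 - 3*s + 9)Y = s/(s^2 + 49) + (-s).
Isolate Y and clear denominators.

Y(s) = (-s^3 - 48*s)/(s^4 - 3*s^3 + 58*s^2 - 147*s + 441)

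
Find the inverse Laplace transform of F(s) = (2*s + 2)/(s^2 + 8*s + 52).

-exp(-4*t)*sin(6*t) + 2*exp(-4*t)*cos(6*t)

Complete the square in the denominator: s^2 + 8*s + 52 = (s + 4)^2 + 6^2.
Split the numerator to match: 2*s + 2 = 2·(s + 4) - 1·6.
Invert each term: 2·(s + 4)/((s + 4)^2 + 36) ↔ 2e^(-4t)cos(6t); -1·6/((s + 4)^2 + 36) ↔ -e^(-4t)sin(6t).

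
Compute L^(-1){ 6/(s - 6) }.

6*exp(6*t)

Since L{e^(6t)} = 1/(s - 6), the inverse is e^(6*t), scaled by 6.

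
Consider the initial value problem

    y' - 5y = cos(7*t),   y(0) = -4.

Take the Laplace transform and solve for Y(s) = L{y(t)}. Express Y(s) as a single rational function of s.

Transform both sides with L{·}.
With L{y'} = sY - y(0) = sY - (-4): the LHS transforms to (s - 5)Y - (-4).
The right side is L{cos(7*t)} = s/(s^2 + 49).
So (s - 5)Y = s/(s^2 + 49) + (-4).
Solve for Y(s) and write it as one ratio of polynomials.

Y(s) = (-4*s^2 + s - 196)/(s^3 - 5*s^2 + 49*s - 245)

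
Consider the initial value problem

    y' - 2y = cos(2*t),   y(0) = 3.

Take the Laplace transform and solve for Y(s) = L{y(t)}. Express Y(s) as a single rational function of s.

Y(s) = (3*s^2 + s + 12)/(s^3 - 2*s^2 + 4*s - 8)

Laplace-transform each side.
Using L{y'} = sY - y(0) = sY - 3, the left side becomes (s - 2)Y - (3).
The right side is L{cos(2*t)} = s/(s^2 + 4).
So (s - 2)Y = s/(s^2 + 4) + (3).
Divide through and combine into a single rational function.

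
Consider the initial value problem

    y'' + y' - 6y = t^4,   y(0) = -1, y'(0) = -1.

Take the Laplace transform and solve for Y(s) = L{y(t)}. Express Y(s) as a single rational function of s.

Y(s) = (-s^6 - 2*s^5 + 24)/(s^7 + s^6 - 6*s^5)

Laplace-transform each side.
The derivative rules (L{y''} = s^2 Y - s·y(0) - y'(0) and L{y'} = sY - y(0), with y(0) = -1, y'(0) = -1) turn the left side into (s^2 + s - 6)Y - (-s - 2).
The right side is L{t^4} = 24/s^5.
So (s^2 + s - 6)Y = 24/s^5 + (-s - 2).
Divide through and combine into a single rational function.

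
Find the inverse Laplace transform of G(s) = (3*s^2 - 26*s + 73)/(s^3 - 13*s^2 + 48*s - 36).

5*t*exp(6*t) + exp(6*t) + 2*exp(t)

Factor the denominator: s^3 - 13*s^2 + 48*s - 36 = (s - 6)^2*(s - 1).
Partial fraction decomposition gives [1/(s - 6)] + [5/(s - 6)^2] + [2/(s - 1)].
Invert each term: 1/(s - 6) ↔ e^(6t); 5/(s - 6)^2 ↔ 5t·e^(6t); 2/(s - 1) ↔ 2e^(t).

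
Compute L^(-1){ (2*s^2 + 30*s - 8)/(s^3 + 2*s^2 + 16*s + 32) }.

Factor the denominator: s^3 + 2*s^2 + 16*s + 32 = (s + 2)*(s^2 + 16).
Partial fraction decomposition gives [-3/(s + 2)] + [5*s/(s^2 + 16)] + [20/(s^2 + 16)].
Invert each term: -3/(s + 2) ↔ -3e^(-2t); 5·s/(s^2 + 16) ↔ 5cos(4t); 5·4/(s^2 + 16) ↔ 5sin(4t).

5*sin(4*t) + 5*cos(4*t) - 3*exp(-2*t)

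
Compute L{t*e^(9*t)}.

L{e^(9t)} = 1/(s - 9).
Then apply L{t·g(t)} = -d/ds[G(s)] with G(s) = 1/(s - 9):
differentiating 1 time and applying the sign gives (s - 9)^(-2).

(s - 9)^(-2)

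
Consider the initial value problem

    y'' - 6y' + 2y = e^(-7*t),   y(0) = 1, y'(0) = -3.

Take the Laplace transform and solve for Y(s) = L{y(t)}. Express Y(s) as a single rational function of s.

Take the Laplace transform of both sides.
The derivative rules (L{y''} = s^2 Y - s·y(0) - y'(0) and L{y'} = sY - y(0), with y(0) = 1, y'(0) = -3) turn the left side into (s^2 - 6*s + 2)Y - (s - 9).
The right side is L{e^(-7*t)} = 1/(s + 7).
So (s^2 - 6*s + 2)Y = 1/(s + 7) + (s - 9).
Solve for Y(s) and write it as one ratio of polynomials.

Y(s) = (s^2 - 2*s - 62)/(s^3 + s^2 - 40*s + 14)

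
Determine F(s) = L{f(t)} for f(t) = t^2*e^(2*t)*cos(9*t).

F(s) = 2*(s - 2)*(s^2 - 4*s - 239)/(s^2 - 4*s + 85)^3

L{cos(9t)} = s/(s^2 + 81).
Multiplying by e^(2t) shifts s → s - 2, so L{e^(2*t)*cos(9*t)} = (s - 2)/((s - 2)^2 + 81).
Then apply L{t^2·g(t)} = (-1)^2 d^2/ds^2[G(s)] with G(s) = (s - 2)/((s - 2)^2 + 81):
differentiating 2 times and applying the sign gives 2*(s - 2)*(s^2 - 4*s - 239)/(s^2 - 4*s + 85)^3.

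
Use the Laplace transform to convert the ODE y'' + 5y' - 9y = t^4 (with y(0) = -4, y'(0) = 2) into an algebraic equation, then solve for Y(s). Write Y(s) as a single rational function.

Laplace-transform each side.
Using L{y''} = s^2 Y - s·y(0) - y'(0) and L{y'} = sY - y(0), with y(0) = -4, y'(0) = 2, the left side becomes (s^2 + 5*s - 9)Y - (-4*s - 18).
The right side is L{t^4} = 24/s^5.
So (s^2 + 5*s - 9)Y = 24/s^5 + (-4*s - 18).
Solve for Y(s) and write it as one ratio of polynomials.

Y(s) = (-4*s^6 - 18*s^5 + 24)/(s^7 + 5*s^6 - 9*s^5)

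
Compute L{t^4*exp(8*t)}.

24/(s - 8)^5

L{t^4} = 4!/s^5 = 24/s^5.
By the first shifting theorem, multiplying by e^(8t) replaces s with s - 8.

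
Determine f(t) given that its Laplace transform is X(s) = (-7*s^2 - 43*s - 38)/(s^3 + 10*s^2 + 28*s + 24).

Factor the denominator: s^3 + 10*s^2 + 28*s + 24 = (s + 2)^2*(s + 6).
Partial fraction decomposition gives [-5/(s + 2)] + [5/(s + 2)^2] + [-2/(s + 6)].
Invert each term: -5/(s + 2) ↔ -5e^(-2t); 5/(s + 2)^2 ↔ 5t·e^(-2t); -2/(s + 6) ↔ -2e^(-6t).

f(t) = 5*t*exp(-2*t) - 5*exp(-2*t) - 2*exp(-6*t)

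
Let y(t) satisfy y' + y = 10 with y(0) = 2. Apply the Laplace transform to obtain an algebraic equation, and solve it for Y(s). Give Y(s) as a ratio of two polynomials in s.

Transform both sides with L{·}.
The derivative rules (L{y'} = sY - y(0) = sY - 2) turn the left side into (s + 1)Y - (2).
The right side is L{10} = 10/s.
So (s + 1)Y = 10/s + (2).
Isolate Y and clear denominators.

Y(s) = (2*s + 10)/(s^2 + s)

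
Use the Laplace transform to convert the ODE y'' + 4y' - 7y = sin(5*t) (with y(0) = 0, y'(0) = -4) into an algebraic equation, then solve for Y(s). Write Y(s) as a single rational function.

Y(s) = (-4*s^2 - 95)/(s^4 + 4*s^3 + 18*s^2 + 100*s - 175)

Apply the Laplace transform to the equation.
The derivative rules (L{y''} = s^2 Y - s·y(0) - y'(0) and L{y'} = sY - y(0), with y(0) = 0, y'(0) = -4) turn the left side into (s^2 + 4*s - 7)Y - (-4).
The right side is L{sin(5*t)} = 5/(s^2 + 25).
So (s^2 + 4*s - 7)Y = 5/(s^2 + 25) + (-4).
Solve for Y(s) and write it as one ratio of polynomials.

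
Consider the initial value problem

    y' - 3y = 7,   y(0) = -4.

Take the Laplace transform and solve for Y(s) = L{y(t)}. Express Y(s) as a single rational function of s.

Y(s) = (-4*s + 7)/(s^2 - 3*s)

Laplace-transform each side.
With L{y'} = sY - y(0) = sY - (-4): the LHS transforms to (s - 3)Y - (-4).
The right side is L{7} = 7/s.
So (s - 3)Y = 7/s + (-4).
Divide through and combine into a single rational function.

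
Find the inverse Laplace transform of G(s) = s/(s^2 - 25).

Since L{cosh(5t)} = s/(s^2 - 25), the inverse is cosh(5*t).

cosh(5*t)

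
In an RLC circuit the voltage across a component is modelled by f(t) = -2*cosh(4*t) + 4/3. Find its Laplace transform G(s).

The transform is linear, so treat each term independently.
L{4/3} = (4/3)/s; (-2)·[L{cosh(4t)} = s/(s^2 - 16)].

G(s) = -2*s/(s^2 - 16) + 4/(3*s)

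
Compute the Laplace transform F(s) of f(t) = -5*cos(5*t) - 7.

Apply the Laplace transform termwise.
L{-7} = -7/s; (-5)·[L{cos(5t)} = s/(s^2 + 25)].

F(s) = -5*s/(s^2 + 25) - 7/s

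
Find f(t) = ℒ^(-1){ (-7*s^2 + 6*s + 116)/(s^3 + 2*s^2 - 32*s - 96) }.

Factor the denominator: s^3 + 2*s^2 - 32*s - 96 = (s - 6)*(s + 4)^2.
Partial fraction decomposition gives [-6/(s + 4)] + [2/(s + 4)^2] + [-1/(s - 6)].
Invert each term: -6/(s + 4) ↔ -6e^(-4t); 2/(s + 4)^2 ↔ 2t·e^(-4t); -1/(s - 6) ↔ -e^(6t).

f(t) = 2*t*exp(-4*t) - exp(6*t) - 6*exp(-4*t)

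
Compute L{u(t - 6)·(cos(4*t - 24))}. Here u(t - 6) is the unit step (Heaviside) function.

s*exp(-6*s)/(s^2 + 16)

By the second shifting theorem, L{u(t - c)·g(t - c)} = e^(-cs)·G(s) with c = 6 and G(s) = L{g(t)}.
L{cos(4t)} = s/(s^2 + 16).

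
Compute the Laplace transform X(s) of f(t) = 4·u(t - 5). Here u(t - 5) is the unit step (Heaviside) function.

X(s) = 4*exp(-5*s)/s

By the second shifting theorem, L{u(t - c)·g(t - c)} = e^(-cs)·G(s) with c = 5 and G(s) = L{g(t)}.
L{4} = 4/s.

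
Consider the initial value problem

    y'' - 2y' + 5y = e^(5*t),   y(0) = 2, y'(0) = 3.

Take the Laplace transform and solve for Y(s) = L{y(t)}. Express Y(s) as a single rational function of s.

Apply the Laplace transform to the equation.
With L{y''} = s^2 Y - s·y(0) - y'(0) and L{y'} = sY - y(0), with y(0) = 2, y'(0) = 3: the LHS transforms to (s^2 - 2*s + 5)Y - (2*s - 1).
The right side is L{e^(5*t)} = 1/(s - 5).
So (s^2 - 2*s + 5)Y = 1/(s - 5) + (2*s - 1).
Solve for Y(s) and write it as one ratio of polynomials.

Y(s) = (2*s^2 - 11*s + 6)/(s^3 - 7*s^2 + 15*s - 25)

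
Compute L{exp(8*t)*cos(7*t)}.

L{cos(7t)} = s/(s^2 + 49).
By the first shifting theorem, multiplying by e^(8t) replaces s with s - 8.

(s - 8)/((s - 8)^2 + 49)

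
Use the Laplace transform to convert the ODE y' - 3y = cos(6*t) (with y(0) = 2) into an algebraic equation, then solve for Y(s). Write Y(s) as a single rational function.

Transform both sides with L{·}.
With L{y'} = sY - y(0) = sY - 2: the LHS transforms to (s - 3)Y - (2).
The right side is L{cos(6*t)} = s/(s^2 + 36).
So (s - 3)Y = s/(s^2 + 36) + (2).
Solve for Y(s) and write it as one ratio of polynomials.

Y(s) = (2*s^2 + s + 72)/(s^3 - 3*s^2 + 36*s - 108)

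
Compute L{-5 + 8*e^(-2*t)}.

8/(s + 2) - 5/s

By linearity of the Laplace transform, transform each term separately.
L{-5} = -5/s; (8)·[L{e^(-2t)} = 1/(s + 2)].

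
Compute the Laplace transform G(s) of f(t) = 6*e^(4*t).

G(s) = 6/(s - 4)

L{6} = 6/s.
By the first shifting theorem, multiplying by e^(4t) replaces s with s - 4.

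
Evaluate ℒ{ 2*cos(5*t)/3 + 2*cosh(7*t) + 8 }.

2*s/(3*(s^2 + 25)) + 2*s/(s^2 - 49) + 8/s

Apply the Laplace transform termwise.
(2)·[L{cosh(7t)} = s/(s^2 - 49)]; L{8} = 8/s; (2/3)·[L{cos(5t)} = s/(s^2 + 25)].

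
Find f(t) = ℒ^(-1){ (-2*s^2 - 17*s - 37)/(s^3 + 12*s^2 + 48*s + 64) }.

Factor the denominator: s^3 + 12*s^2 + 48*s + 64 = (s + 4)^3.
Partial fraction decomposition gives [-2/(s + 4)] + [-1/(s + 4)^2] + [-1/(s + 4)^3].
Invert each term: -2/(s + 4) ↔ -2e^(-4t); -1/(s + 4)^2 ↔ -t·e^(-4t); -1/(s + 4)^3 ↔ (-1/2)t^2·e^(-4t).

f(t) = -t^2*exp(-4*t)/2 - t*exp(-4*t) - 2*exp(-4*t)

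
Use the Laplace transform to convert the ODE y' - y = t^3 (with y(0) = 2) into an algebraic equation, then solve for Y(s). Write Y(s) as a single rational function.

Y(s) = (2*s^4 + 6)/(s^5 - s^4)

Laplace-transform each side.
The derivative rules (L{y'} = sY - y(0) = sY - 2) turn the left side into (s - 1)Y - (2).
The right side is L{t^3} = 6/s^4.
So (s - 1)Y = 6/s^4 + (2).
Solve for Y(s) and write it as one ratio of polynomials.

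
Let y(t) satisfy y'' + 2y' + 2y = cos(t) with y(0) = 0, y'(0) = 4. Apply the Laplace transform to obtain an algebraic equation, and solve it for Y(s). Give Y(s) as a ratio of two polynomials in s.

Take the Laplace transform of both sides.
With L{y''} = s^2 Y - s·y(0) - y'(0) and L{y'} = sY - y(0), with y(0) = 0, y'(0) = 4: the LHS transforms to (s^2 + 2*s + 2)Y - (4).
The right side is L{cos(t)} = s/(s^2 + 1).
So (s^2 + 2*s + 2)Y = s/(s^2 + 1) + (4).
Isolate Y and clear denominators.

Y(s) = (4*s^2 + s + 4)/(s^4 + 2*s^3 + 3*s^2 + 2*s + 2)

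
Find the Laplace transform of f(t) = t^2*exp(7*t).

2/(s - 7)^3

L{e^(7t)} = 1/(s - 7).
Then apply L{t^2·g(t)} = (-1)^2 d^2/ds^2[G(s)] with G(s) = 1/(s - 7):
differentiating 2 times and applying the sign gives 2/(s - 7)^3.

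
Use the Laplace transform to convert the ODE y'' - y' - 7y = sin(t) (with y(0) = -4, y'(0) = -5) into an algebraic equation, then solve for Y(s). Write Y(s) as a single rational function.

Transform both sides with L{·}.
With L{y''} = s^2 Y - s·y(0) - y'(0) and L{y'} = sY - y(0), with y(0) = -4, y'(0) = -5: the LHS transforms to (s^2 - s - 7)Y - (-4*s - 1).
The right side is L{sin(t)} = 1/(s^2 + 1).
So (s^2 - s - 7)Y = 1/(s^2 + 1) + (-4*s - 1).
Solve for Y(s) and write it as one ratio of polynomials.

Y(s) = (-4*s^3 - s^2 - 4*s)/(s^4 - s^3 - 6*s^2 - s - 7)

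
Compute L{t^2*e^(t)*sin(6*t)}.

L{sin(6t)} = 6/(s^2 + 36).
Multiplying by e^(t) shifts s → s - 1, so L{e^(t)*sin(6*t)} = 6/((s - 1)^2 + 36).
Then apply L{t^2·g(t)} = (-1)^2 d^2/ds^2[H(s)] with H(s) = 6/((s - 1)^2 + 36):
differentiating 2 times and applying the sign gives 36*(s^2 - 2*s - 11)/(s^2 - 2*s + 37)^3.

36*(s^2 - 2*s - 11)/(s^2 - 2*s + 37)^3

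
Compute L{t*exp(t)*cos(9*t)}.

(s - 10)*(s + 8)/(s^2 - 2*s + 82)^2

L{cos(9t)} = s/(s^2 + 81).
Multiplying by e^(t) shifts s → s - 1, so L{exp(t)*cos(9*t)} = (s - 1)/((s - 1)^2 + 81).
Then apply L{t·g(t)} = -d/ds[H(s)] with H(s) = (s - 1)/((s - 1)^2 + 81):
differentiating 1 time and applying the sign gives (s - 10)*(s + 8)/(s^2 - 2*s + 82)^2.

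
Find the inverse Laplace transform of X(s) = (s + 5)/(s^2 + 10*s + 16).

Rewrite the denominator: s^2 + 10*s + 16 = (s + 5)^2 - 9.
The form in (s + 5) signals a first-shifting-theorem factor e^(-5t).
Since L{cosh(3t)} = s/(s^2 - 9), the inverse is exp(-5*t)*cosh(3*t).

exp(-5*t)*cosh(3*t)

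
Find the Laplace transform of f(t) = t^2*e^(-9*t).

L{e^(-9t)} = 1/(s + 9).
Then apply L{t^2·g(t)} = (-1)^2 d^2/ds^2[G(s)] with G(s) = 1/(s + 9):
differentiating 2 times and applying the sign gives 2/(s + 9)^3.

2/(s + 9)^3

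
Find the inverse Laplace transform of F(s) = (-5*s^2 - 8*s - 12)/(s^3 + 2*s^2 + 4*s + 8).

-sin(2*t) - 3*cos(2*t) - 2*exp(-2*t)

Factor the denominator: s^3 + 2*s^2 + 4*s + 8 = (s + 2)*(s^2 + 4).
Partial fraction decomposition gives [-2/(s + 2)] + [-3*s/(s^2 + 4)] + [-2/(s^2 + 4)].
Invert each term: -2/(s + 2) ↔ -2e^(-2t); -3·s/(s^2 + 4) ↔ -3cos(2t); -1·2/(s^2 + 4) ↔ -sin(2t).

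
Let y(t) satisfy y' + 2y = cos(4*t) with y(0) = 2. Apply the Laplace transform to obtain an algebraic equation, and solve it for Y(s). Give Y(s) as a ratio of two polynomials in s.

Y(s) = (2*s^2 + s + 32)/(s^3 + 2*s^2 + 16*s + 32)

Apply the Laplace transform to the equation.
Using L{y'} = sY - y(0) = sY - 2, the left side becomes (s + 2)Y - (2).
The right side is L{cos(4*t)} = s/(s^2 + 16).
So (s + 2)Y = s/(s^2 + 16) + (2).
Isolate Y and clear denominators.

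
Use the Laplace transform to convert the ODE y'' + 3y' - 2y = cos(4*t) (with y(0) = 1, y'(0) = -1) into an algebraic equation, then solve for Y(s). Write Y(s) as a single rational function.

Transform both sides with L{·}.
The derivative rules (L{y''} = s^2 Y - s·y(0) - y'(0) and L{y'} = sY - y(0), with y(0) = 1, y'(0) = -1) turn the left side into (s^2 + 3*s - 2)Y - (s + 2).
The right side is L{cos(4*t)} = s/(s^2 + 16).
So (s^2 + 3*s - 2)Y = s/(s^2 + 16) + (s + 2).
Isolate Y and clear denominators.

Y(s) = (s^3 + 2*s^2 + 17*s + 32)/(s^4 + 3*s^3 + 14*s^2 + 48*s - 32)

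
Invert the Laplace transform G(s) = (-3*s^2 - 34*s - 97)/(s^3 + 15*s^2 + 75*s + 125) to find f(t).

f(t) = -t^2*exp(-5*t) - 4*t*exp(-5*t) - 3*exp(-5*t)

Factor the denominator: s^3 + 15*s^2 + 75*s + 125 = (s + 5)^3.
Partial fraction decomposition gives [-3/(s + 5)] + [-4/(s + 5)^2] + [-2/(s + 5)^3].
Invert each term: -3/(s + 5) ↔ -3e^(-5t); -4/(s + 5)^2 ↔ -4t·e^(-5t); -2/(s + 5)^3 ↔ (-1)t^2·e^(-5t).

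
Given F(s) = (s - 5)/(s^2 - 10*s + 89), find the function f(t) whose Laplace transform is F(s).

f(t) = exp(5*t)*cos(8*t)

Rewrite the denominator: s^2 - 10*s + 89 = (s - 5)^2 + 64.
The form in (s - 5) signals a first-shifting-theorem factor e^(5t).
Since L{cos(8t)} = s/(s^2 + 64), the inverse is e^(5*t)*cos(8*t).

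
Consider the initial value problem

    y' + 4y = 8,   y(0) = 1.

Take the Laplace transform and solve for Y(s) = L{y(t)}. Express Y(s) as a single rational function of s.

Y(s) = (s + 8)/(s^2 + 4*s)

Take the Laplace transform of both sides.
The derivative rules (L{y'} = sY - y(0) = sY - 1) turn the left side into (s + 4)Y - (1).
The right side is L{8} = 8/s.
So (s + 4)Y = 8/s + (1).
Solve for Y(s) and write it as one ratio of polynomials.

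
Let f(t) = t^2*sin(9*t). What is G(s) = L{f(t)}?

G(s) = 54*(s^2 - 27)/(s^2 + 81)^3

L{sin(9t)} = 9/(s^2 + 81).
Then apply L{t^2·g(t)} = (-1)^2 d^2/ds^2[H(s)] with H(s) = 9/(s^2 + 81):
differentiating 2 times and applying the sign gives 54*(s^2 - 27)/(s^2 + 81)^3.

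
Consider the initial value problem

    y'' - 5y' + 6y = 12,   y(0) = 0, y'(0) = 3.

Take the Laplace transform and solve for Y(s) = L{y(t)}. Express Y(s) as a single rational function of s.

Y(s) = (3*s + 12)/(s^3 - 5*s^2 + 6*s)

Transform both sides with L{·}.
Using L{y''} = s^2 Y - s·y(0) - y'(0) and L{y'} = sY - y(0), with y(0) = 0, y'(0) = 3, the left side becomes (s^2 - 5*s + 6)Y - (3).
The right side is L{12} = 12/s.
So (s^2 - 5*s + 6)Y = 12/s + (3).
Divide through and combine into a single rational function.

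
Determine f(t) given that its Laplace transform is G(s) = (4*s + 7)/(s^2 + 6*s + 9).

Factor the denominator: s^2 + 6*s + 9 = (s + 3)^2.
Partial fraction decomposition gives [4/(s + 3)] + [-5/(s + 3)^2].
Invert each term: 4/(s + 3) ↔ 4e^(-3t); -5/(s + 3)^2 ↔ -5t·e^(-3t).

f(t) = -5*t*exp(-3*t) + 4*exp(-3*t)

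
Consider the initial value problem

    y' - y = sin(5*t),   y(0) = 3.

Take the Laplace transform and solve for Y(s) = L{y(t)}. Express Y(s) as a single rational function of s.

Y(s) = (3*s^2 + 80)/(s^3 - s^2 + 25*s - 25)

Apply the Laplace transform to the equation.
Using L{y'} = sY - y(0) = sY - 3, the left side becomes (s - 1)Y - (3).
The right side is L{sin(5*t)} = 5/(s^2 + 25).
So (s - 1)Y = 5/(s^2 + 25) + (3).
Isolate Y and clear denominators.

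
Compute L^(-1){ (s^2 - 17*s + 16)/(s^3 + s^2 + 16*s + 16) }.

Factor the denominator: s^3 + s^2 + 16*s + 16 = (s + 1)*(s^2 + 16).
Partial fraction decomposition gives [2/(s + 1)] + [-s/(s^2 + 16)] + [-16/(s^2 + 16)].
Invert each term: 2/(s + 1) ↔ 2e^(-t); -1·s/(s^2 + 16) ↔ -cos(4t); -4·4/(s^2 + 16) ↔ -4sin(4t).

-4*sin(4*t) - cos(4*t) + 2*exp(-t)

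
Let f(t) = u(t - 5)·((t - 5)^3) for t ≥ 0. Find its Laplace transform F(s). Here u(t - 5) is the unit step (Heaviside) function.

F(s) = 6*exp(-5*s)/s^4

By the second shifting theorem, L{u(t - c)·g(t - c)} = e^(-cs)·G(s) with c = 5 and G(s) = L{g(t)}.
L{t^3} = 3!/s^4 = 6/s^4.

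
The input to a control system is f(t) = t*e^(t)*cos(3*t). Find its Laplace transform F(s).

L{cos(3t)} = s/(s^2 + 9).
Multiplying by e^(t) shifts s → s - 1, so L{e^(t)*cos(3*t)} = (s - 1)/((s - 1)^2 + 9).
Then apply L{t·g(t)} = -d/ds[G(s)] with G(s) = (s - 1)/((s - 1)^2 + 9):
differentiating 1 time and applying the sign gives (s - 4)*(s + 2)/(s^2 - 2*s + 10)^2.

F(s) = (s - 4)*(s + 2)/(s^2 - 2*s + 10)^2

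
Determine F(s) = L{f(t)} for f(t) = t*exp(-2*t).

L{t} = 1!/s^2 = 1/s^2.
By the first shifting theorem, multiplying by e^(-2t) replaces s with s + 2.

F(s) = (s + 2)^(-2)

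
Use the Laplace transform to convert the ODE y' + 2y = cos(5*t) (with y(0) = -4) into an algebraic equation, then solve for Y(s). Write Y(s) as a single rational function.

Y(s) = (-4*s^2 + s - 100)/(s^3 + 2*s^2 + 25*s + 50)

Laplace-transform each side.
The derivative rules (L{y'} = sY - y(0) = sY - (-4)) turn the left side into (s + 2)Y - (-4).
The right side is L{cos(5*t)} = s/(s^2 + 25).
So (s + 2)Y = s/(s^2 + 25) + (-4).
Solve for Y(s) and write it as one ratio of polynomials.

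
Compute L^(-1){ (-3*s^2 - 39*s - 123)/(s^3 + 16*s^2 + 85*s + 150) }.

-3*t*exp(-5*t) - 6*exp(-5*t) + 3*exp(-6*t)

Factor the denominator: s^3 + 16*s^2 + 85*s + 150 = (s + 5)^2*(s + 6).
Partial fraction decomposition gives [-6/(s + 5)] + [-3/(s + 5)^2] + [3/(s + 6)].
Invert each term: -6/(s + 5) ↔ -6e^(-5t); -3/(s + 5)^2 ↔ -3t·e^(-5t); 3/(s + 6) ↔ 3e^(-6t).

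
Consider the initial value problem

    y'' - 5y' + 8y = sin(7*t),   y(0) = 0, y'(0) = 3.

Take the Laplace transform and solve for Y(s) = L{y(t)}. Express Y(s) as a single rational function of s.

Y(s) = (3*s^2 + 154)/(s^4 - 5*s^3 + 57*s^2 - 245*s + 392)

Take the Laplace transform of both sides.
With L{y''} = s^2 Y - s·y(0) - y'(0) and L{y'} = sY - y(0), with y(0) = 0, y'(0) = 3: the LHS transforms to (s^2 - 5*s + 8)Y - (3).
The right side is L{sin(7*t)} = 7/(s^2 + 49).
So (s^2 - 5*s + 8)Y = 7/(s^2 + 49) + (3).
Isolate Y and clear denominators.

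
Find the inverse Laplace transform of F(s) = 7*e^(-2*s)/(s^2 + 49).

The factor e^(-2s) signals a time shift by c = 2 (second shifting theorem).
L{sin(7t)} = 7/(s^2 + 49), so L^-1{7/(s^2 + 49)} = sin(7*t).
Hence the inverse is u(t - 2) times that function evaluated at t - 2.

Heaviside(t - 2)*(sin(7*t - 14))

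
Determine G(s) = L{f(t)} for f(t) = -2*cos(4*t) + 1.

G(s) = -2*s/(s^2 + 16) + 1/s

By linearity of the Laplace transform, transform each term separately.
(-2)·[L{cos(4t)} = s/(s^2 + 16)]; L{1} = 1/s.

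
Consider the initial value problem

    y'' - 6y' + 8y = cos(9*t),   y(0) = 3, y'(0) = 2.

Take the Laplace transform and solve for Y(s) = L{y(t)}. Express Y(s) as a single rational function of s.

Laplace-transform each side.
With L{y''} = s^2 Y - s·y(0) - y'(0) and L{y'} = sY - y(0), with y(0) = 3, y'(0) = 2: the LHS transforms to (s^2 - 6*s + 8)Y - (3*s - 16).
The right side is L{cos(9*t)} = s/(s^2 + 81).
So (s^2 - 6*s + 8)Y = s/(s^2 + 81) + (3*s - 16).
Isolate Y and clear denominators.

Y(s) = (3*s^3 - 16*s^2 + 244*s - 1296)/(s^4 - 6*s^3 + 89*s^2 - 486*s + 648)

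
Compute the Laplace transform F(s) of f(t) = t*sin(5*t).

L{sin(5t)} = 5/(s^2 + 25).
Then apply L{t·g(t)} = -d/ds[G(s)] with G(s) = 5/(s^2 + 25):
differentiating 1 time and applying the sign gives 10*s/(s^2 + 25)^2.

F(s) = 10*s/(s^2 + 25)^2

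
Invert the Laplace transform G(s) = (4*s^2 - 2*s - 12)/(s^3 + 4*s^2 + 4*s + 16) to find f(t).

Factor the denominator: s^3 + 4*s^2 + 4*s + 16 = (s + 4)*(s^2 + 4).
Partial fraction decomposition gives [3/(s + 4)] + [s/(s^2 + 4)] + [-6/(s^2 + 4)].
Invert each term: 3/(s + 4) ↔ 3e^(-4t); 1·s/(s^2 + 4) ↔ cos(2t); -3·2/(s^2 + 4) ↔ -3sin(2t).

f(t) = -3*sin(2*t) + cos(2*t) + 3*exp(-4*t)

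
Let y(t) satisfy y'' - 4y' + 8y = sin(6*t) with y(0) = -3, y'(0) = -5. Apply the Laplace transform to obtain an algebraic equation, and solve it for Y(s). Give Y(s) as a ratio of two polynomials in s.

Y(s) = (-3*s^3 + 7*s^2 - 108*s + 258)/(s^4 - 4*s^3 + 44*s^2 - 144*s + 288)

Apply the Laplace transform to the equation.
With L{y''} = s^2 Y - s·y(0) - y'(0) and L{y'} = sY - y(0), with y(0) = -3, y'(0) = -5: the LHS transforms to (s^2 - 4*s + 8)Y - (-3*s + 7).
The right side is L{sin(6*t)} = 6/(s^2 + 36).
So (s^2 - 4*s + 8)Y = 6/(s^2 + 36) + (-3*s + 7).
Divide through and combine into a single rational function.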